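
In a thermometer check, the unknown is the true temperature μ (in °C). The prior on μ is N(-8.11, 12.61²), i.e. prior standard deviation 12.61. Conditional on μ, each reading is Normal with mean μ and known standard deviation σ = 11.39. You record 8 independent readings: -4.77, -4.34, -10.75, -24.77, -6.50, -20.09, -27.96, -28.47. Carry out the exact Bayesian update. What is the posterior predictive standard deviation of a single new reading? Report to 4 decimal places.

12.0186

For Normal data with known variance σ², a Normal(μ₀, σ₀²) prior on μ is conjugate. Posterior precision = 1/σ₀² + n/σ²; posterior mean is the precision-weighted average of μ₀ and x̄.
σ₀² = 12.61² = 159.0121, σ² = 11.39² = 129.7321; σ² + n·σ₀² = 129.7321 + 8·159.0121 = 1401.8289.
Posterior precision = 1/σ₀² + n/σ² = 1/159.0121 + 8/129.7321 = (σ² + n·σ₀²)/(σ₀²σ²) = 1401.8289/(159.0121·129.7321); posterior variance σₙ² = σ₀²σ²/(σ² + n·σ₀²) = 159.0121·129.7321/1401.8289 = 14.715757.
Predictive variance for one new observation = σₙ² + σ² = 159.0121·129.7321/1401.8289 + 129.7321 = σ²·(σ₀² + 1401.8289)/1401.8289 = 129.7321·1560.841/1401.8289 = 144.447857; SD = √(129.7321·1560.841/1401.8289) = 12.0186.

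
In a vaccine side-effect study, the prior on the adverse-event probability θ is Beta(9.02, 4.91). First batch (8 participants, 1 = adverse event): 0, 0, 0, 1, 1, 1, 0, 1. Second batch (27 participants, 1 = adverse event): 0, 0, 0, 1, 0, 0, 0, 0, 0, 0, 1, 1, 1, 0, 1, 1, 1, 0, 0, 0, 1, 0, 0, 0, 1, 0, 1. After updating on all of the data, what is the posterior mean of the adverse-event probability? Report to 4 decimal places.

0.4705

The Beta prior is conjugate to a Binomial/Bernoulli likelihood; the update adds successes to α and failures to β.
After batch 1: Beta(9.02+4, 4.91+4) = Beta(13.02, 8.91).
After batch 2: Beta(13.02+10, 8.91+17) = Beta(23.02, 25.91).
Posterior mean = α/(α+β) = 23.02/48.93 = 0.4705.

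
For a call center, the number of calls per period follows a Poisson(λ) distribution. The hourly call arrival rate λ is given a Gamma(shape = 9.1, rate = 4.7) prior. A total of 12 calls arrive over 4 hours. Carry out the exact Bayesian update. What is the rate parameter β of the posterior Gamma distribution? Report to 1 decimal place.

With a Gamma(shape α, rate β) prior, the Poisson likelihood is conjugate: the posterior is Gamma(α + ΣXᵢ, β + n).
Posterior: Gamma(α+S, β+n) = Gamma(9.1+12, 4.7+4) = Gamma(21.1, 8.7).
Posterior β = 8.7.

8.7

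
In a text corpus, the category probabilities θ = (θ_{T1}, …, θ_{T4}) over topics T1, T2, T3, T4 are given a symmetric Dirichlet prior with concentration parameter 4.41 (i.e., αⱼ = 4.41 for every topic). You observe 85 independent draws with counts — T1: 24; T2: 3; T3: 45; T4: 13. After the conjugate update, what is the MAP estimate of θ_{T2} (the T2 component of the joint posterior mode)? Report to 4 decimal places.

The Dirichlet prior is conjugate to the Multinomial likelihood: each posterior αⱼ = prior αⱼ + observed count nⱼ.
Posterior concentration: (28.41, 7.41, 49.41, 17.41), total = 102.64.
Joint mode component: (α_{T2}−1)/(Σα−K) = 6.41/98.64 = 0.0650.

0.0650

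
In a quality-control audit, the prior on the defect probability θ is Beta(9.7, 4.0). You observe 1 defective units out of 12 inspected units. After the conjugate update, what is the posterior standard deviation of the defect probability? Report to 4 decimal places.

0.0954

The Beta prior is conjugate to a Binomial/Bernoulli likelihood; the update adds successes to α and failures to β.
Posterior: Beta(α+k, β+n−k) = Beta(9.7+1, 4.0+11) = Beta(10.7, 15.0).
Var = αβ/((α+β)²(α+β+1)) = 10.7·15.0/(25.7²·26.7) = 0.00910118; SD = √0.00910118 = 0.0954.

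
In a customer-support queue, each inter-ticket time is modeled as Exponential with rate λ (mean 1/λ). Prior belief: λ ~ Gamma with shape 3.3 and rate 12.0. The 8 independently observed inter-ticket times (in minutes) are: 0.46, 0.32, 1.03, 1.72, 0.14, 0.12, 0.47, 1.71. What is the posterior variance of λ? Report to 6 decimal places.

With a Gamma(shape α, rate β) prior on the exponential rate λ, the posterior after n observations with total T = Σxᵢ is Gamma(α+n, β+T).
Sum of observations T = 5.97 minutes; n = 8.
Posterior: Gamma(3.3+8, 12.0+5.97) = Gamma(11.3, 17.97).
Var = α/β² = 0.034993.

0.034993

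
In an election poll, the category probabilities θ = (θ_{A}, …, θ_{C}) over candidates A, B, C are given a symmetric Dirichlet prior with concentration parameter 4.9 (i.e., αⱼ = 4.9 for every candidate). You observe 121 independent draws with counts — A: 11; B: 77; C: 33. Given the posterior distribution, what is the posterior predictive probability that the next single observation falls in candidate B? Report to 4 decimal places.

0.6035

The Dirichlet prior is conjugate to the Multinomial likelihood: each posterior αⱼ = prior αⱼ + observed count nⱼ.
Posterior concentration: (15.9, 81.9, 37.9), total = 135.7.
P(next = B | data) = α_{B}/Σα = 0.6035.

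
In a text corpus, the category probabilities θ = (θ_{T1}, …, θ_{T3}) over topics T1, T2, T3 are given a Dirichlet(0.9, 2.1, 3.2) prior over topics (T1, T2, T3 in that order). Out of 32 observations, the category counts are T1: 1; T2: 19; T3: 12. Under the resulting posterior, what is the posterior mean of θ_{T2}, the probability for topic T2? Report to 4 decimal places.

0.5524

The Dirichlet prior is conjugate to the Multinomial likelihood: each posterior αⱼ = prior αⱼ + observed count nⱼ.
Posterior concentration: (1.9, 21.1, 15.2), total = 38.2.
E[θ_{T2}|data] = α_{T2}/Σα = 21.1/38.2 = 0.5524.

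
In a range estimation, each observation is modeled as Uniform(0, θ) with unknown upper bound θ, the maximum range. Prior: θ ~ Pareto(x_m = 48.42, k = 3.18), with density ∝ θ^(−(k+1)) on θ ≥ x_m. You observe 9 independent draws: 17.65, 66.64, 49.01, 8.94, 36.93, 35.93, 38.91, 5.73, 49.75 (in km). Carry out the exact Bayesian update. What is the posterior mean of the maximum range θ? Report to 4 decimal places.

72.6006

A Pareto(scale x_m, shape k) prior on the upper bound θ of Uniform(0, θ) is conjugate: posterior is Pareto(max(x_m, max xᵢ), k + n).
Sample maximum = 66.64; prior scale x_m = 48.42 → posterior scale = max = 66.64.
Posterior shape = 3.18 + 9 = 12.18.
E[θ|data] = k·x_m/(k−1) = 12.18·66.64/11.18 = 72.6006.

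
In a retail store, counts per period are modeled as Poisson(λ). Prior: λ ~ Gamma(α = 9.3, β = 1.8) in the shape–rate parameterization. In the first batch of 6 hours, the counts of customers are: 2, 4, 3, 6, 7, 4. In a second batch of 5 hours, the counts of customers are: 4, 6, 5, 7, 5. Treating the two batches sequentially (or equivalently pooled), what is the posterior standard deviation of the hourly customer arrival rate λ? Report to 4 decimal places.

With a Gamma(shape α, rate β) prior, the Poisson likelihood is conjugate: the posterior is Gamma(α + ΣXᵢ, β + n).
Batch 1: sum of counts S = 26 over n = 6 hours.
After batch 1: Gamma(α+S, β+n) = Gamma(9.3+26, 1.8+6) = Gamma(35.3, 7.8).
Batch 2: sum of counts S = 27 over n = 5 hours.
After batch 2: Gamma(α+S, β+n) = Gamma(35.3+27, 7.8+5) = Gamma(62.3, 12.8).
SD = √α/β = √62.3/12.8 = 0.6166.

0.6166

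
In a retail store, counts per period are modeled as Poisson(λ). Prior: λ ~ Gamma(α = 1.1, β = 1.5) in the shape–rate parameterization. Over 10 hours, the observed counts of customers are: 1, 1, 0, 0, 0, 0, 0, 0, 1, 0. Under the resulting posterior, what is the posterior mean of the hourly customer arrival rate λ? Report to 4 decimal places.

With a Gamma(shape α, rate β) prior, the Poisson likelihood is conjugate: the posterior is Gamma(α + ΣXᵢ, β + n).
Sum of counts S = 3 over n = 10 hours.
Posterior: Gamma(α+S, β+n) = Gamma(1.1+3, 1.5+10) = Gamma(4.1, 11.5).
Posterior mean = α/β = 4.1/11.5 = 0.3565.

0.3565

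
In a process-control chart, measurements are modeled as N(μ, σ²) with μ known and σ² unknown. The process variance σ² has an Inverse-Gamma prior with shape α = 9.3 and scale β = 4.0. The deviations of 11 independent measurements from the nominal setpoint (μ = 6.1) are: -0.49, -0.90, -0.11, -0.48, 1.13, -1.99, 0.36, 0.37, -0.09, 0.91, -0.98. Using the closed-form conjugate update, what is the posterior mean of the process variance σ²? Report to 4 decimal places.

0.6012

With known mean μ and an Inverse-Gamma(α, β) prior on σ², the Normal likelihood is conjugate: posterior is Inv-Gamma(α + n/2, β + Σ(xᵢ−μ)²/2).
Σ(xᵢ−μ)² = (-0.49)² + (-0.90)² + (-0.11)² + (-0.48)² + (1.13)² + (-1.99)² + (0.36)² + (0.37)² + (-0.09)² + (0.91)² + (-0.98)² = 8.5927.
Posterior: Inv-Gamma(9.3 + 11/2, 4.0 + 8.5927/2) = Inv-Gamma(14.80, 8.29635).
E[σ²|data] = β/(α−1) = 8.29635/13.80 = 0.6012.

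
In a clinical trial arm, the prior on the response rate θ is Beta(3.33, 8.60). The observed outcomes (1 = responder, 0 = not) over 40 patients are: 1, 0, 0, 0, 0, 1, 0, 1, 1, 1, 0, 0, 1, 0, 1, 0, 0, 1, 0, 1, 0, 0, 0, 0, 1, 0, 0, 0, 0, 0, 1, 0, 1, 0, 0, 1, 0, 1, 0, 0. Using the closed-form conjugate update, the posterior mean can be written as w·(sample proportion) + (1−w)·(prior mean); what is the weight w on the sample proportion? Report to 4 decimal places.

The Beta prior is conjugate to a Binomial/Bernoulli likelihood; the update adds successes to α and failures to β.
Posterior mean = (α₀+k)/(α₀+β₀+n) = [n/(α₀+β₀+n)]·(k/n) + [(α₀+β₀)/(α₀+β₀+n)]·α₀/(α₀+β₀), so only n and the prior enter the weight.
The weight on the data is w = n/(α₀+β₀+n) = 40/(3.33+8.60+40) = 40/51.93 = 0.7703.

0.7703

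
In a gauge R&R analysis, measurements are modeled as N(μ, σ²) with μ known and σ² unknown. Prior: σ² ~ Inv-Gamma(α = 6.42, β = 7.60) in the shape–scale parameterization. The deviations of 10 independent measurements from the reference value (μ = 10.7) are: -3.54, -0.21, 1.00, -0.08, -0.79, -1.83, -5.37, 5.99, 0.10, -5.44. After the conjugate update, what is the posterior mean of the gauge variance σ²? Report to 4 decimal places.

6.0977

With known mean μ and an Inverse-Gamma(α, β) prior on σ², the Normal likelihood is conjugate: posterior is Inv-Gamma(α + n/2, β + Σ(xᵢ−μ)²/2).
Σ(xᵢ−μ)² = (-3.54)² + (-0.21)² + (1.00)² + (-0.08)² + (-0.79)² + (-1.83)² + (-5.37)² + (5.99)² + (0.10)² + (-5.44)² = 111.8757.
Posterior: Inv-Gamma(6.42 + 10/2, 7.60 + 111.8757/2) = Inv-Gamma(11.42, 63.53785).
E[σ²|data] = β/(α−1) = 63.53785/10.42 = 6.0977.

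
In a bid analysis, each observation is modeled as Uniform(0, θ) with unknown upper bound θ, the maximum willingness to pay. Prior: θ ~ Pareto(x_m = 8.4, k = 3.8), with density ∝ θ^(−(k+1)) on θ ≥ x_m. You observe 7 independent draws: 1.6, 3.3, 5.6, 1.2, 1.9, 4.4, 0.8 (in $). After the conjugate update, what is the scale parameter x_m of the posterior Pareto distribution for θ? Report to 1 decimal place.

A Pareto(scale x_m, shape k) prior on the upper bound θ of Uniform(0, θ) is conjugate: posterior is Pareto(max(x_m, max xᵢ), k + n).
Sample maximum = 5.6; prior scale x_m = 8.4 → posterior scale = max = 8.4.
Posterior shape = 3.8 + 7 = 10.8.
Posterior scale x_m = 8.4.

8.4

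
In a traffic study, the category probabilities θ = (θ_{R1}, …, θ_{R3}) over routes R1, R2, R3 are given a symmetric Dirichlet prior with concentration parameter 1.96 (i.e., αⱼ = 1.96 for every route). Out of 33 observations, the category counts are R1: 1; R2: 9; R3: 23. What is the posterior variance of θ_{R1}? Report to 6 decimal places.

The Dirichlet prior is conjugate to the Multinomial likelihood: each posterior αⱼ = prior αⱼ + observed count nⱼ.
Posterior concentration: (2.96, 10.96, 24.96), total = 38.88.
Var[θ_j] = α_j(Σα−α_j)/((Σα)²(Σα+1)) = 2.96·35.92/(38.88²·39.88) = 0.001764.

0.001764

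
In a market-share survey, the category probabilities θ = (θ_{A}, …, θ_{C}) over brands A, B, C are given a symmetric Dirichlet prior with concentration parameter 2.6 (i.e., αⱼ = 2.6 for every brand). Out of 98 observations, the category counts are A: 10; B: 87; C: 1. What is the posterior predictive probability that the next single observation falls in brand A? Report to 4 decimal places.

The Dirichlet prior is conjugate to the Multinomial likelihood: each posterior αⱼ = prior αⱼ + observed count nⱼ.
Posterior concentration: (12.6, 89.6, 3.6), total = 105.8.
P(next = A | data) = α_{A}/Σα = 0.1191.

0.1191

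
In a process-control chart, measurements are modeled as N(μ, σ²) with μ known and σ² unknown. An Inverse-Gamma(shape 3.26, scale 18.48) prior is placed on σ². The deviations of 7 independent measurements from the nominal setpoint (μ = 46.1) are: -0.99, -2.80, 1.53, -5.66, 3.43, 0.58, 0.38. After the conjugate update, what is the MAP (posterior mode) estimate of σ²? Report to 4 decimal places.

5.9538

With known mean μ and an Inverse-Gamma(α, β) prior on σ², the Normal likelihood is conjugate: posterior is Inv-Gamma(α + n/2, β + Σ(xᵢ−μ)²/2).
Σ(xᵢ−μ)² = (-0.99)² + (-2.80)² + (1.53)² + (-5.66)² + (3.43)² + (0.58)² + (0.38)² = 55.4423.
Posterior: Inv-Gamma(3.26 + 7/2, 18.48 + 55.4423/2) = Inv-Gamma(6.76, 46.20115).
Mode = β/(α+1) = 46.20115/7.76 = 5.9538.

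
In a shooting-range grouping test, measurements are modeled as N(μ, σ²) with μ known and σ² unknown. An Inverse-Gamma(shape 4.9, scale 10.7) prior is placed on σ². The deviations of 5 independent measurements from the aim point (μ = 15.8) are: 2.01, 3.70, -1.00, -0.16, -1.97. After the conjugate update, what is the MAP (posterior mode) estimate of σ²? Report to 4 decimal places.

2.6212

With known mean μ and an Inverse-Gamma(α, β) prior on σ², the Normal likelihood is conjugate: posterior is Inv-Gamma(α + n/2, β + Σ(xᵢ−μ)²/2).
Σ(xᵢ−μ)² = (2.01)² + (3.70)² + (-1.00)² + (-0.16)² + (-1.97)² = 22.6366.
Posterior: Inv-Gamma(4.9 + 5/2, 10.7 + 22.6366/2) = Inv-Gamma(7.40, 22.01830).
Mode = β/(α+1) = 22.01830/8.40 = 2.6212.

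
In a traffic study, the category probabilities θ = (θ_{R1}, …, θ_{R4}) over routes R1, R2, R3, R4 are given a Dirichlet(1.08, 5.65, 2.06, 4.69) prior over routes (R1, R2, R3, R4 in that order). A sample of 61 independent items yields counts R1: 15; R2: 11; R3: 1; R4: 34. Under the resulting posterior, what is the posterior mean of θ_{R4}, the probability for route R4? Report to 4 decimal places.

The Dirichlet prior is conjugate to the Multinomial likelihood: each posterior αⱼ = prior αⱼ + observed count nⱼ.
Posterior concentration: (16.08, 16.65, 3.06, 38.69), total = 74.48.
E[θ_{R4}|data] = α_{R4}/Σα = 38.69/74.48 = 0.5195.

0.5195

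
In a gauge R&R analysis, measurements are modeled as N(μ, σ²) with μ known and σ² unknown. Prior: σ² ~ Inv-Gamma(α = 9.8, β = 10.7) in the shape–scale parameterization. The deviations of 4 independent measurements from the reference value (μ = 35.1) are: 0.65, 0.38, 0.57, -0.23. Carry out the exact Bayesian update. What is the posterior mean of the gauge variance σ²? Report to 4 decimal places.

1.0345

With known mean μ and an Inverse-Gamma(α, β) prior on σ², the Normal likelihood is conjugate: posterior is Inv-Gamma(α + n/2, β + Σ(xᵢ−μ)²/2).
Σ(xᵢ−μ)² = (0.65)² + (0.38)² + (0.57)² + (-0.23)² = 0.9447.
Posterior: Inv-Gamma(9.8 + 4/2, 10.7 + 0.9447/2) = Inv-Gamma(11.80, 11.17235).
E[σ²|data] = β/(α−1) = 11.17235/10.80 = 1.0345.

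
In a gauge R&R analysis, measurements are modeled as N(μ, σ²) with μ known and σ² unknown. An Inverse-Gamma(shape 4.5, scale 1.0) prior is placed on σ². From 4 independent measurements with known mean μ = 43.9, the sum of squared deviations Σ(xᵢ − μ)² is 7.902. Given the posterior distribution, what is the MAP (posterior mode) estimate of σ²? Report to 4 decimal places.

With known mean μ and an Inverse-Gamma(α, β) prior on σ², the Normal likelihood is conjugate: posterior is Inv-Gamma(α + n/2, β + Σ(xᵢ−μ)²/2).
Posterior: Inv-Gamma(4.5 + 4/2, 1.0 + 7.902/2) = Inv-Gamma(6.50, 4.9510).
Mode = β/(α+1) = 4.9510/7.50 = 0.6601.

0.6601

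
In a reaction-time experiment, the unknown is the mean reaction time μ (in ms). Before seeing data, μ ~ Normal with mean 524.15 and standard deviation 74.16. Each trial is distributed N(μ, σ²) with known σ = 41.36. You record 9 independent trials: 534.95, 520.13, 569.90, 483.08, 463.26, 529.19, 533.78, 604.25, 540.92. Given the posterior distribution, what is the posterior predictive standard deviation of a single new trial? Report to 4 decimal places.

For Normal data with known variance σ², a Normal(μ₀, σ₀²) prior on μ is conjugate. Posterior precision = 1/σ₀² + n/σ²; posterior mean is the precision-weighted average of μ₀ and x̄.
σ₀² = 74.16² = 5499.7056, σ² = 41.36² = 1710.6496; σ² + n·σ₀² = 1710.6496 + 9·5499.7056 = 51208.
Posterior precision = 1/σ₀² + n/σ² = 1/5499.7056 + 9/1710.6496 = (σ² + n·σ₀²)/(σ₀²σ²) = 51208/(5499.7056·1710.6496); posterior variance σₙ² = σ₀²σ²/(σ² + n·σ₀²) = 5499.7056·1710.6496/51208 = 183.722645.
Predictive variance for one new observation = σₙ² + σ² = 5499.7056·1710.6496/51208 + 1710.6496 = σ²·(σ₀² + 51208)/51208 = 1710.6496·56707.7056/51208 = 1894.372245; SD = √(1710.6496·56707.7056/51208) = 43.5244.

43.5244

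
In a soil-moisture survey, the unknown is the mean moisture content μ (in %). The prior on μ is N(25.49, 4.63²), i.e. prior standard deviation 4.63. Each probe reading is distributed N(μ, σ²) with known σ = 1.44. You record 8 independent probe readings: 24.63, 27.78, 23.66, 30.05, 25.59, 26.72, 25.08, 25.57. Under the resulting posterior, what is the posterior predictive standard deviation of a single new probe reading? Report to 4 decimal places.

1.5263

For Normal data with known variance σ², a Normal(μ₀, σ₀²) prior on μ is conjugate. Posterior precision = 1/σ₀² + n/σ²; posterior mean is the precision-weighted average of μ₀ and x̄.
σ₀² = 4.63² = 21.4369, σ² = 1.44² = 2.0736; σ² + n·σ₀² = 2.0736 + 8·21.4369 = 173.5688.
Posterior precision = 1/σ₀² + n/σ² = 1/21.4369 + 8/2.0736 = (σ² + n·σ₀²)/(σ₀²σ²) = 173.5688/(21.4369·2.0736); posterior variance σₙ² = σ₀²σ²/(σ² + n·σ₀²) = 21.4369·2.0736/173.5688 = 0.256103.
Predictive variance for one new observation = σₙ² + σ² = 21.4369·2.0736/173.5688 + 2.0736 = σ²·(σ₀² + 173.5688)/173.5688 = 2.0736·195.0057/173.5688 = 2.329703; SD = √(2.0736·195.0057/173.5688) = 1.5263.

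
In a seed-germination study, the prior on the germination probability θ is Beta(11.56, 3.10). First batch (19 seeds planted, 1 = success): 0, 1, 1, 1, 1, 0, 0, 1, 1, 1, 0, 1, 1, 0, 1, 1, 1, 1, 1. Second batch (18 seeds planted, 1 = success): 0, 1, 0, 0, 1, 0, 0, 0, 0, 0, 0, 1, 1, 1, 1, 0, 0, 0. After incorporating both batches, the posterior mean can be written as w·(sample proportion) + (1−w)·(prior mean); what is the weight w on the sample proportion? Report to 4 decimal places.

0.7162

The Beta prior is conjugate to a Binomial/Bernoulli likelihood; the update adds successes to α and failures to β.
Total number of seeds planted: n = 19 + 18 = 37.
Posterior mean = (α₀+k)/(α₀+β₀+n) = [n/(α₀+β₀+n)]·(k/n) + [(α₀+β₀)/(α₀+β₀+n)]·α₀/(α₀+β₀), so only n and the prior enter the weight.
The weight on the data is w = n/(α₀+β₀+n) = 37/(11.56+3.10+37) = 37/51.66 = 0.7162.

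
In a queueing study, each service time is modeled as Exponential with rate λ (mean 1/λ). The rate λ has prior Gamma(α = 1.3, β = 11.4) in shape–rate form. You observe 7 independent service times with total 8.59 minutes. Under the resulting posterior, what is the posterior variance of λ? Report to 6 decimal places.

0.020771

With a Gamma(shape α, rate β) prior on the exponential rate λ, the posterior after n observations with total T = Σxᵢ is Gamma(α+n, β+T).
Posterior: Gamma(1.3+7, 11.4+8.59) = Gamma(8.3, 19.99).
Var = α/β² = 0.020771.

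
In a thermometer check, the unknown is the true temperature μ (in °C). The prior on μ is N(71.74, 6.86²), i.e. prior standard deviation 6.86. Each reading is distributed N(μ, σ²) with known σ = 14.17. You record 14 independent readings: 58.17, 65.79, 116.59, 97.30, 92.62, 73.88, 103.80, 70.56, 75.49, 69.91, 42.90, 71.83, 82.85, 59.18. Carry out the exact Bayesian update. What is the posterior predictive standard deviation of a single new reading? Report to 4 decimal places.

For Normal data with known variance σ², a Normal(μ₀, σ₀²) prior on μ is conjugate. Posterior precision = 1/σ₀² + n/σ²; posterior mean is the precision-weighted average of μ₀ and x̄.
σ₀² = 6.86² = 47.0596, σ² = 14.17² = 200.7889; σ² + n·σ₀² = 200.7889 + 14·47.0596 = 859.6233.
Posterior precision = 1/σ₀² + n/σ² = 1/47.0596 + 14/200.7889 = (σ² + n·σ₀²)/(σ₀²σ²) = 859.6233/(47.0596·200.7889); posterior variance σₙ² = σ₀²σ²/(σ² + n·σ₀²) = 47.0596·200.7889/859.6233 = 10.992077.
Predictive variance for one new observation = σₙ² + σ² = 47.0596·200.7889/859.6233 + 200.7889 = σ²·(σ₀² + 859.6233)/859.6233 = 200.7889·906.6829/859.6233 = 211.780977; SD = √(200.7889·906.6829/859.6233) = 14.5527.

14.5527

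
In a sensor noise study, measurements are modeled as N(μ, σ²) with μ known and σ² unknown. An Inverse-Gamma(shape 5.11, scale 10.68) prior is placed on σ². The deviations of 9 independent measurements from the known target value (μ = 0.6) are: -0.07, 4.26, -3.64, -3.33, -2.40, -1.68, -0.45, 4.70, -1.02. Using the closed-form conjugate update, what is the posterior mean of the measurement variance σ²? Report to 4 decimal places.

With known mean μ and an Inverse-Gamma(α, β) prior on σ², the Normal likelihood is conjugate: posterior is Inv-Gamma(α + n/2, β + Σ(xᵢ−μ)²/2).
Σ(xᵢ−μ)² = (-0.07)² + (4.26)² + (-3.64)² + (-3.33)² + (-2.40)² + (-1.68)² + (-0.45)² + (4.70)² + (-1.02)² = 74.4063.
Posterior: Inv-Gamma(5.11 + 9/2, 10.68 + 74.4063/2) = Inv-Gamma(9.61, 47.88315).
E[σ²|data] = β/(α−1) = 47.88315/8.61 = 5.5613.

5.5613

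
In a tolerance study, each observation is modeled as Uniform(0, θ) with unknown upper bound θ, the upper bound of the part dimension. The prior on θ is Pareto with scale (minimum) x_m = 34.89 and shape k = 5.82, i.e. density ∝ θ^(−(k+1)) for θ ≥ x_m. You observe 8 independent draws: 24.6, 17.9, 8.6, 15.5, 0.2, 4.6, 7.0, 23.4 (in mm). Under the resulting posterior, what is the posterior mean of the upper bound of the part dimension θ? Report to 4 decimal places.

37.6115

A Pareto(scale x_m, shape k) prior on the upper bound θ of Uniform(0, θ) is conjugate: posterior is Pareto(max(x_m, max xᵢ), k + n).
Sample maximum = 24.6; prior scale x_m = 34.89 → posterior scale = max = 34.89.
Posterior shape = 5.82 + 8 = 13.82.
E[θ|data] = k·x_m/(k−1) = 13.82·34.89/12.82 = 37.6115.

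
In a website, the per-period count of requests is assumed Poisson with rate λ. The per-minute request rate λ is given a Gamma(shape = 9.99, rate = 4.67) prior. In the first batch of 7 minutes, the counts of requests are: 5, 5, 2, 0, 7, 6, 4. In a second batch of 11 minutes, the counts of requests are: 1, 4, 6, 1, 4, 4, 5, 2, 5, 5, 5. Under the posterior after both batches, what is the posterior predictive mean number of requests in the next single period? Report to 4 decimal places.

3.5726

With a Gamma(shape α, rate β) prior, the Poisson likelihood is conjugate: the posterior is Gamma(α + ΣXᵢ, β + n).
Batch 1: sum of counts S = 29 over n = 7 minutes.
After batch 1: Gamma(α+S, β+n) = Gamma(9.99+29, 4.67+7) = Gamma(38.99, 11.67).
Batch 2: sum of counts S = 42 over n = 11 minutes.
After batch 2: Gamma(α+S, β+n) = Gamma(38.99+42, 11.67+11) = Gamma(80.99, 22.67).
The predictive distribution for one future period is NegBinom with mean α/β = 3.5726.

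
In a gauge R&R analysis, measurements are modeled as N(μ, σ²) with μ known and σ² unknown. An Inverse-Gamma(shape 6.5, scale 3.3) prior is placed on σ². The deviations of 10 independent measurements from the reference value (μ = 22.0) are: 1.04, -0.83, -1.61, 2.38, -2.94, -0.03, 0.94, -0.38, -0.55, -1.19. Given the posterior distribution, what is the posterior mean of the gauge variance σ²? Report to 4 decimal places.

1.3342

With known mean μ and an Inverse-Gamma(α, β) prior on σ², the Normal likelihood is conjugate: posterior is Inv-Gamma(α + n/2, β + Σ(xᵢ−μ)²/2).
Σ(xᵢ−μ)² = (1.04)² + (-0.83)² + (-1.61)² + (2.38)² + (-2.94)² + (-0.03)² + (0.94)² + (-0.38)² + (-0.55)² + (-1.19)² = 21.4181.
Posterior: Inv-Gamma(6.5 + 10/2, 3.3 + 21.4181/2) = Inv-Gamma(11.50, 14.00905).
E[σ²|data] = β/(α−1) = 14.00905/10.50 = 1.3342.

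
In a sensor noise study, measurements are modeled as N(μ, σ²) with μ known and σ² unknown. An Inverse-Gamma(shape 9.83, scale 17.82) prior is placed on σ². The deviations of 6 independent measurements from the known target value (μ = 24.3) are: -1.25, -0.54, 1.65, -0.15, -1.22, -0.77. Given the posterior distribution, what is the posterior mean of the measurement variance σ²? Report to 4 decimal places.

With known mean μ and an Inverse-Gamma(α, β) prior on σ², the Normal likelihood is conjugate: posterior is Inv-Gamma(α + n/2, β + Σ(xᵢ−μ)²/2).
Σ(xᵢ−μ)² = (-1.25)² + (-0.54)² + (1.65)² + (-0.15)² + (-1.22)² + (-0.77)² = 6.6804.
Posterior: Inv-Gamma(9.83 + 6/2, 17.82 + 6.6804/2) = Inv-Gamma(12.83, 21.16020).
E[σ²|data] = β/(α−1) = 21.16020/11.83 = 1.7887.

1.7887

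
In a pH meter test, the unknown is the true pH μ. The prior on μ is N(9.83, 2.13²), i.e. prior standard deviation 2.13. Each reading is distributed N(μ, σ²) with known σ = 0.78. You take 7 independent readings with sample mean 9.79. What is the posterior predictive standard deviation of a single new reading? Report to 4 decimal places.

For Normal data with known variance σ², a Normal(μ₀, σ₀²) prior on μ is conjugate. Posterior precision = 1/σ₀² + n/σ²; posterior mean is the precision-weighted average of μ₀ and x̄.
σ₀² = 2.13² = 4.5369, σ² = 0.78² = 0.6084; σ² + n·σ₀² = 0.6084 + 7·4.5369 = 32.3667.
Posterior precision = 1/σ₀² + n/σ² = 1/4.5369 + 7/0.6084 = (σ² + n·σ₀²)/(σ₀²σ²) = 32.3667/(4.5369·0.6084); posterior variance σₙ² = σ₀²σ²/(σ² + n·σ₀²) = 4.5369·0.6084/32.3667 = 0.085281.
Predictive variance for one new observation = σₙ² + σ² = 4.5369·0.6084/32.3667 + 0.6084 = σ²·(σ₀² + 32.3667)/32.3667 = 0.6084·36.9036/32.3667 = 0.693681; SD = √(0.6084·36.9036/32.3667) = 0.8329.

0.8329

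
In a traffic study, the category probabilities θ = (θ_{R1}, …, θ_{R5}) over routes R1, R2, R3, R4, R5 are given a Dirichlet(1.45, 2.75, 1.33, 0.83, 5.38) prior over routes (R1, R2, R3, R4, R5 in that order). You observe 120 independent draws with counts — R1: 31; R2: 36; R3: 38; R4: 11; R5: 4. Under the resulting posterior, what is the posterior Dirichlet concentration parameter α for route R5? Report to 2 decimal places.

9.38

The Dirichlet prior is conjugate to the Multinomial likelihood: each posterior αⱼ = prior αⱼ + observed count nⱼ.
Posterior concentration: (32.45, 38.75, 39.33, 11.83, 9.38), total = 131.74.
α_{R5} = 5.38 + 4 = 9.38.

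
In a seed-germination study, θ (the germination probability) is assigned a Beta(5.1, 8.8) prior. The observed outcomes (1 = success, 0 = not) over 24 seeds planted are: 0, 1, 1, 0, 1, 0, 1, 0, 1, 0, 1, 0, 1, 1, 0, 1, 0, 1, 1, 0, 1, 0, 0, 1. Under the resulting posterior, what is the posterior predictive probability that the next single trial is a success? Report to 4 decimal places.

0.4776

The Beta prior is conjugate to a Binomial/Bernoulli likelihood; the update adds successes to α and failures to β.
Posterior: Beta(α+k, β+n−k) = Beta(5.1+13, 8.8+11) = Beta(18.1, 19.8).
For a single future Bernoulli trial, P(success | data) = α/(α+β) = 0.4776.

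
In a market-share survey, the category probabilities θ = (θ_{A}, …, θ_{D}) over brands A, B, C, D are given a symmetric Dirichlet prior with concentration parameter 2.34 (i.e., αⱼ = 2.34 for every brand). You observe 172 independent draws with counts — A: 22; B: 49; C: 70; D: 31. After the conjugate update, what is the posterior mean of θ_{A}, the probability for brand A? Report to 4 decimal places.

0.1342

The Dirichlet prior is conjugate to the Multinomial likelihood: each posterior αⱼ = prior αⱼ + observed count nⱼ.
Posterior concentration: (24.34, 51.34, 72.34, 33.34), total = 181.36.
E[θ_{A}|data] = α_{A}/Σα = 24.34/181.36 = 0.1342.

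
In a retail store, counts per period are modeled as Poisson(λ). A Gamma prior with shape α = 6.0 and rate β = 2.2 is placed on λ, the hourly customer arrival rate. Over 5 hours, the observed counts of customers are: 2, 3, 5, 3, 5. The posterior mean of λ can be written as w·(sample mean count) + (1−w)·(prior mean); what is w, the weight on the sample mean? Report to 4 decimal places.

With a Gamma(shape α, rate β) prior, the Poisson likelihood is conjugate: the posterior is Gamma(α + ΣXᵢ, β + n).
Posterior mean = (α₀+S)/(β₀+n) = [n/(β₀+n)]·(S/n) + [β₀/(β₀+n)]·(α₀/β₀), so only n and β₀ enter the weight.
Weight on data w = n/(β₀+n) = 5/(2.2+5) = 5/7.2 = 0.6944.

0.6944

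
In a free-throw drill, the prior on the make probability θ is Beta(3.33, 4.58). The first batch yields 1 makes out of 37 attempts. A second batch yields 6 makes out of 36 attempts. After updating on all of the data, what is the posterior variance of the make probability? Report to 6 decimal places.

0.001360

The Beta prior is conjugate to a Binomial/Bernoulli likelihood; the update adds successes to α and failures to β.
After batch 1: Beta(3.33+1, 4.58+36) = Beta(4.33, 40.58).
After batch 2: Beta(4.33+6, 40.58+30) = Beta(10.33, 70.58).
Var = αβ/((α+β)²(α+β+1)) = 10.33·70.58/(80.91²·81.91) = 0.001360.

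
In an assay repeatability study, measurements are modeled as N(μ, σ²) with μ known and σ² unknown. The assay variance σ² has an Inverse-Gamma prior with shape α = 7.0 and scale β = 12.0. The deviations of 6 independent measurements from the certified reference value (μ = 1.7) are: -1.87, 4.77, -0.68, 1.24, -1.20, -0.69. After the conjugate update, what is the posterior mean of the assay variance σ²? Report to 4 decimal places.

With known mean μ and an Inverse-Gamma(α, β) prior on σ², the Normal likelihood is conjugate: posterior is Inv-Gamma(α + n/2, β + Σ(xᵢ−μ)²/2).
Σ(xᵢ−μ)² = (-1.87)² + (4.77)² + (-0.68)² + (1.24)² + (-1.20)² + (-0.69)² = 30.1659.
Posterior: Inv-Gamma(7.0 + 6/2, 12.0 + 30.1659/2) = Inv-Gamma(10.00, 27.08295).
E[σ²|data] = β/(α−1) = 27.08295/9.00 = 3.0092.

3.0092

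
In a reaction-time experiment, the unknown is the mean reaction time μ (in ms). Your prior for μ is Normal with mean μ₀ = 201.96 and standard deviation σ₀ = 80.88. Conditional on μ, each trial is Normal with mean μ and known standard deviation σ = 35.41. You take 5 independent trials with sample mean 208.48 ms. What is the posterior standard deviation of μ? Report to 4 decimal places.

15.5408

For Normal data with known variance σ², a Normal(μ₀, σ₀²) prior on μ is conjugate. Posterior precision = 1/σ₀² + n/σ²; posterior mean is the precision-weighted average of μ₀ and x̄.
σ₀² = 80.88² = 6541.5744, σ² = 35.41² = 1253.8681; σ² + n·σ₀² = 1253.8681 + 5·6541.5744 = 33961.7401.
Posterior precision = 1/σ₀² + n/σ² = 1/6541.5744 + 5/1253.8681 = (σ² + n·σ₀²)/(σ₀²σ²) = 33961.7401/(6541.5744·1253.8681); posterior variance σₙ² = σ₀²σ²/(σ² + n·σ₀²) = 6541.5744·1253.8681/33961.7401 = 241.515053.
Posterior SD = √σₙ² = √(6541.5744·1253.8681/33961.7401) = 15.5408.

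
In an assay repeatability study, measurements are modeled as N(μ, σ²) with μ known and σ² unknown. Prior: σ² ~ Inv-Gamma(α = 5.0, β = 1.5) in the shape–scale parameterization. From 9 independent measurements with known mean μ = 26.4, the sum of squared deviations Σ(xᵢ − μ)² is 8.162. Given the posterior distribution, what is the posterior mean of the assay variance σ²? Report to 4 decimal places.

0.6566

With known mean μ and an Inverse-Gamma(α, β) prior on σ², the Normal likelihood is conjugate: posterior is Inv-Gamma(α + n/2, β + Σ(xᵢ−μ)²/2).
Posterior: Inv-Gamma(5.0 + 9/2, 1.5 + 8.162/2) = Inv-Gamma(9.50, 5.5810).
E[σ²|data] = β/(α−1) = 5.5810/8.50 = 0.6566.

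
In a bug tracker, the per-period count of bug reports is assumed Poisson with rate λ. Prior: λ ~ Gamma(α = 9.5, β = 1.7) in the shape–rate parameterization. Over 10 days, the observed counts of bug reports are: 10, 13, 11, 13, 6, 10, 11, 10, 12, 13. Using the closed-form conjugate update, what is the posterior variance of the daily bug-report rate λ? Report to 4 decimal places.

0.8657

With a Gamma(shape α, rate β) prior, the Poisson likelihood is conjugate: the posterior is Gamma(α + ΣXᵢ, β + n).
Sum of counts S = 109 over n = 10 days.
Posterior: Gamma(α+S, β+n) = Gamma(9.5+109, 1.7+10) = Gamma(118.5, 11.7).
Var = α/β² = 118.5/11.7² = 0.8657.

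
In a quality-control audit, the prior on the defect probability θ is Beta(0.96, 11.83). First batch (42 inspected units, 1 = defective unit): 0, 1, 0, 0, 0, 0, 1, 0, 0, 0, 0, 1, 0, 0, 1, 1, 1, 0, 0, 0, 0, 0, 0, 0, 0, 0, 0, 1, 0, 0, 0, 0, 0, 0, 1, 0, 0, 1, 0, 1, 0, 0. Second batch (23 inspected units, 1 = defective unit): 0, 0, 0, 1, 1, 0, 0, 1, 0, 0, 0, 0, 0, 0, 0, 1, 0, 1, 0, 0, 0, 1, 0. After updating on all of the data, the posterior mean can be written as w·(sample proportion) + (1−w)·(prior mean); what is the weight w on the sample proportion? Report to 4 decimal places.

The Beta prior is conjugate to a Binomial/Bernoulli likelihood; the update adds successes to α and failures to β.
Total number of inspected units: n = 42 + 23 = 65.
Posterior mean = (α₀+k)/(α₀+β₀+n) = [n/(α₀+β₀+n)]·(k/n) + [(α₀+β₀)/(α₀+β₀+n)]·α₀/(α₀+β₀), so only n and the prior enter the weight.
The weight on the data is w = n/(α₀+β₀+n) = 65/(0.96+11.83+65) = 65/77.79 = 0.8356.

0.8356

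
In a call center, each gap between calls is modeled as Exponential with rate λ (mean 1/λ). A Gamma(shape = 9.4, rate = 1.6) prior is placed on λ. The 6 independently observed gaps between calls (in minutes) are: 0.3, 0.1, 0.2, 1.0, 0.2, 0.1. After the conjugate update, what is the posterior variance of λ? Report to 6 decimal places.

With a Gamma(shape α, rate β) prior on the exponential rate λ, the posterior after n observations with total T = Σxᵢ is Gamma(α+n, β+T).
Sum of observations T = 1.9 minutes; n = 6.
Posterior: Gamma(9.4+6, 1.6+1.9) = Gamma(15.4, 3.5).
Var = α/β² = 1.257143.

1.257143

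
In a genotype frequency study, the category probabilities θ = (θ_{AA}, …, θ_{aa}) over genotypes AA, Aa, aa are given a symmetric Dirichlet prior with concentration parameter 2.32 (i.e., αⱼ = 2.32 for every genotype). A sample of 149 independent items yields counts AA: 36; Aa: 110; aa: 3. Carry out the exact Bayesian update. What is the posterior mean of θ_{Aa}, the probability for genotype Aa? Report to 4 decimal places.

The Dirichlet prior is conjugate to the Multinomial likelihood: each posterior αⱼ = prior αⱼ + observed count nⱼ.
Posterior concentration: (38.32, 112.32, 5.32), total = 155.96.
E[θ_{Aa}|data] = α_{Aa}/Σα = 112.32/155.96 = 0.7202.

0.7202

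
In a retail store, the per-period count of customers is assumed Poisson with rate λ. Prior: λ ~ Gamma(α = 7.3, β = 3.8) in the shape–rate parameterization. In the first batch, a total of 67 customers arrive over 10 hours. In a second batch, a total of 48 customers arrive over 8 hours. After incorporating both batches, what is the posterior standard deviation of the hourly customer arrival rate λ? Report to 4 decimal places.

0.5073

With a Gamma(shape α, rate β) prior, the Poisson likelihood is conjugate: the posterior is Gamma(α + ΣXᵢ, β + n).
After batch 1: Gamma(α+S, β+n) = Gamma(7.3+67, 3.8+10) = Gamma(74.3, 13.8).
After batch 2: Gamma(α+S, β+n) = Gamma(74.3+48, 13.8+8) = Gamma(122.3, 21.8).
SD = √α/β = √122.3/21.8 = 0.5073.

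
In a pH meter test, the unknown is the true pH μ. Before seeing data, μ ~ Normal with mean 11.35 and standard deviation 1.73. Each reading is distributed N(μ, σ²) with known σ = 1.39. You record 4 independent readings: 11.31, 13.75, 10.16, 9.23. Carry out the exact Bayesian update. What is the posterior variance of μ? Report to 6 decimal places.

0.415902

For Normal data with known variance σ², a Normal(μ₀, σ₀²) prior on μ is conjugate. Posterior precision = 1/σ₀² + n/σ²; posterior mean is the precision-weighted average of μ₀ and x̄.
σ₀² = 1.73² = 2.9929, σ² = 1.39² = 1.9321; σ² + n·σ₀² = 1.9321 + 4·2.9929 = 13.9037.
Posterior precision = 1/σ₀² + n/σ² = 1/2.9929 + 4/1.9321 = (σ² + n·σ₀²)/(σ₀²σ²) = 13.9037/(2.9929·1.9321); posterior variance σₙ² = σ₀²σ²/(σ² + n·σ₀²) = 2.9929·1.9321/13.9037 = 0.415902.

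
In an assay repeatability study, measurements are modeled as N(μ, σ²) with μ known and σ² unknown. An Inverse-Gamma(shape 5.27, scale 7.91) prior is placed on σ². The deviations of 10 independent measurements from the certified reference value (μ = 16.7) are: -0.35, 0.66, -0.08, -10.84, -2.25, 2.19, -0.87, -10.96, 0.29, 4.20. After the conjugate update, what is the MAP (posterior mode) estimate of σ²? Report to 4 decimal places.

12.5267

With known mean μ and an Inverse-Gamma(α, β) prior on σ², the Normal likelihood is conjugate: posterior is Inv-Gamma(α + n/2, β + Σ(xᵢ−μ)²/2).
Σ(xᵢ−μ)² = (-0.35)² + (0.66)² + (-0.08)² + (-10.84)² + (-2.25)² + (2.19)² + (-0.87)² + (-10.96)² + (0.29)² + (4.20)² = 266.5313.
Posterior: Inv-Gamma(5.27 + 10/2, 7.91 + 266.5313/2) = Inv-Gamma(10.27, 141.17565).
Mode = β/(α+1) = 141.17565/11.27 = 12.5267.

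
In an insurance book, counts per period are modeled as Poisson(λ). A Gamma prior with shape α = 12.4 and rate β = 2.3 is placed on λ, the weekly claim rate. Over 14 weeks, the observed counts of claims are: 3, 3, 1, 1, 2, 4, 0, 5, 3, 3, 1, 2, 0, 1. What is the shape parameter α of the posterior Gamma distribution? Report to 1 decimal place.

41.4

With a Gamma(shape α, rate β) prior, the Poisson likelihood is conjugate: the posterior is Gamma(α + ΣXᵢ, β + n).
Sum of counts S = 29 over n = 14 weeks.
Posterior: Gamma(α+S, β+n) = Gamma(12.4+29, 2.3+14) = Gamma(41.4, 16.3).
Posterior α = 41.4.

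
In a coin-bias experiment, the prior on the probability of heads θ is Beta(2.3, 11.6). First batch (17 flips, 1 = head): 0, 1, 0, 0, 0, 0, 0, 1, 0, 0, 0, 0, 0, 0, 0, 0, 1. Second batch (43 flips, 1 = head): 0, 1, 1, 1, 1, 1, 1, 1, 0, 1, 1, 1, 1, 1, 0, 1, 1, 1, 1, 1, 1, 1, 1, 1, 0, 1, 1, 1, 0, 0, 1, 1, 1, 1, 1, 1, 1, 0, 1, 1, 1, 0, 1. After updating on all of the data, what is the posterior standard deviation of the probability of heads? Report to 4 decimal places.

0.0575

The Beta prior is conjugate to a Binomial/Bernoulli likelihood; the update adds successes to α and failures to β.
After batch 1: Beta(2.3+3, 11.6+14) = Beta(5.3, 25.6).
After batch 2: Beta(5.3+35, 25.6+8) = Beta(40.3, 33.6).
Var = αβ/((α+β)²(α+β+1)) = 40.3·33.6/(73.9²·74.9) = 0.00331035; SD = √0.00331035 = 0.0575.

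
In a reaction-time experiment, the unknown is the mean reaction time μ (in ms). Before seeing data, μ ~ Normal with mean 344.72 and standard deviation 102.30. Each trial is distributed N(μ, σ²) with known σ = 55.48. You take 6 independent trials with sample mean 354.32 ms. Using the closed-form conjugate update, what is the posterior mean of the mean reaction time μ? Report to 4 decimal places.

For Normal data with known variance σ², a Normal(μ₀, σ₀²) prior on μ is conjugate. Posterior precision = 1/σ₀² + n/σ²; posterior mean is the precision-weighted average of μ₀ and x̄.
n·x̄ = 6·354.32 = 2125.92.
σ₀² = 102.30² = 10465.29, σ² = 55.48² = 3078.0304; σ² + n·σ₀² = 3078.0304 + 6·10465.29 = 65869.7704.
Posterior mean = (μ₀/σ₀² + n·x̄/σ²)/(1/σ₀² + n/σ²) = (σ²·μ₀ + σ₀²·n·x̄)/(σ² + n·σ₀²) = (3078.0304·344.72 + 10465.29·2125.92)/65869.7704 = 23309427.956288/65869.7704 = 353.8714.

353.8714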